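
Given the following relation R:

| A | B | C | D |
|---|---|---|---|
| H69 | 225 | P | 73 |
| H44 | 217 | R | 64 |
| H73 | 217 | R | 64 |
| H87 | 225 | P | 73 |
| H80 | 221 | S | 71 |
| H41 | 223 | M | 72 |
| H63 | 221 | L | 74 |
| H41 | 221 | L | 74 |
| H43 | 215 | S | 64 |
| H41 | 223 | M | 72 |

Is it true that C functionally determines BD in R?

C=P: 2 rows → {B,D} = (225, 73), (225, 73) ✓
C=R: 2 rows → {B,D} = (217, 64), (217, 64) ✓
C=S: 2 rows → {B,D} takes values {(221, 71), (215, 64)} — violation
C=M: 2 rows → {B,D} = (223, 72), (223, 72) ✓
C=L: 2 rows → {B,D} = (221, 74), (221, 74) ✓
Two rows agree on C but differ on BD, so C -> BD does not hold.

No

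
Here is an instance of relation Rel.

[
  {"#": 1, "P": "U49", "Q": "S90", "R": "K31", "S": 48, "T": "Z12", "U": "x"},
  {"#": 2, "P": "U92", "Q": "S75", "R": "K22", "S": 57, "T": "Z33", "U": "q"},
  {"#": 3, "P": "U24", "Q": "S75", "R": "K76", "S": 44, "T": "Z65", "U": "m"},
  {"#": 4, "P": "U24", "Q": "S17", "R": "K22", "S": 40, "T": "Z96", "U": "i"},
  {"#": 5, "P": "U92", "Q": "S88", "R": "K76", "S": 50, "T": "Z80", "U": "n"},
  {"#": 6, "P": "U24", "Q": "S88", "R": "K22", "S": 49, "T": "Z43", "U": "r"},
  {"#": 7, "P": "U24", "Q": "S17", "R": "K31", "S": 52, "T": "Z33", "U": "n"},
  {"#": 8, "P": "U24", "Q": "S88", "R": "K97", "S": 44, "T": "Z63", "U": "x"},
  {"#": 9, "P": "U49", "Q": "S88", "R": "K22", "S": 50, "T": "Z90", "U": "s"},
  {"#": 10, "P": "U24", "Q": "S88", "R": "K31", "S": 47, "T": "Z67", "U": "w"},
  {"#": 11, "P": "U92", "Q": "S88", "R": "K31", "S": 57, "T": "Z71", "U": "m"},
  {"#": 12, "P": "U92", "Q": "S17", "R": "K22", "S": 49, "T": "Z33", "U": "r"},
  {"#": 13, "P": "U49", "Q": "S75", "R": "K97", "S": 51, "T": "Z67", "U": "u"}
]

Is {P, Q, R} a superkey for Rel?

Yes

All 13 rows have distinct {P, Q, R} values, so {P, Q, R} → (all attributes) holds and {P, Q, R} is a superkey.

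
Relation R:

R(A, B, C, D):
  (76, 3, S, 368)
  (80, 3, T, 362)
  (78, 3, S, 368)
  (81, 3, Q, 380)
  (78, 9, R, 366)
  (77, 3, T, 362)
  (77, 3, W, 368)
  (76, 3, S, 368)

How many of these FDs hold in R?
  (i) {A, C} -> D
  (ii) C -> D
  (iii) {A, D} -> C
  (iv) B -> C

(i) {A, C} -> D: every LHS value maps to a single RHS value — holds.
(ii) C -> D: every LHS value maps to a single RHS value — holds.
(iii) {A, D} -> C: every LHS value maps to a single RHS value — holds.
(iv) B -> C: B=3: 7 rows → C takes values {S, T, Q, W} — violation — fails.
3 of the 4 dependencies hold.

3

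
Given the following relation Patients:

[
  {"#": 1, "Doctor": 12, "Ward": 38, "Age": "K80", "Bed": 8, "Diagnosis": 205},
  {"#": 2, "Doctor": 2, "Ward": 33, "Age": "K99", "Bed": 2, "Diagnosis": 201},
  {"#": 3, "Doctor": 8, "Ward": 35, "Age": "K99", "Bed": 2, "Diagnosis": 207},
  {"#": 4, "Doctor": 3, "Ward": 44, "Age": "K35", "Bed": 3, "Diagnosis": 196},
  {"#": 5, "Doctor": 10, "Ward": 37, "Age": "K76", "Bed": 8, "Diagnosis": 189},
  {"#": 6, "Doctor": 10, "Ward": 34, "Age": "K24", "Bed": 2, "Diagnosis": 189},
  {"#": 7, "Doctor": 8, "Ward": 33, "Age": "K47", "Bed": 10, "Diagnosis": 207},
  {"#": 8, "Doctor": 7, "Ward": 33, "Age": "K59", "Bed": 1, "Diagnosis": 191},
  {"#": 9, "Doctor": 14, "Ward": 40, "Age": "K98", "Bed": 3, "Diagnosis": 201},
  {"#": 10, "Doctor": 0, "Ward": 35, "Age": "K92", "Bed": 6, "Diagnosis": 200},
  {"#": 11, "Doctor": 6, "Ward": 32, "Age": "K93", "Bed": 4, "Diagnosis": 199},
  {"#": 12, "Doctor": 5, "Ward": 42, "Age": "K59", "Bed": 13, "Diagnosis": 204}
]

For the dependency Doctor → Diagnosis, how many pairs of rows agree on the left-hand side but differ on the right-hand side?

Doctor=8: all 2 rows agree on Diagnosis — 0 pairs.
Doctor=10: all 2 rows agree on Diagnosis — 0 pairs.

0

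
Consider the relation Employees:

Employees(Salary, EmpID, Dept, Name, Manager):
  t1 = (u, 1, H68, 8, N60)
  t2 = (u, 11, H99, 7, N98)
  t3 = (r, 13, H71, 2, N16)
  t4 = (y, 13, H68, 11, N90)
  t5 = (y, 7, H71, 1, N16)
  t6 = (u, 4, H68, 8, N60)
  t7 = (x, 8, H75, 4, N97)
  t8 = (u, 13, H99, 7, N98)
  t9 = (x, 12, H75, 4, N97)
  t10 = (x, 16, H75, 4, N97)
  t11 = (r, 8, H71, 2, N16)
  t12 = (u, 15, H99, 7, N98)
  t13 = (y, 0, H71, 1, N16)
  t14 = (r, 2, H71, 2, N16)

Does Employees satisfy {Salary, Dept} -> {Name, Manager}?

Yes

(Salary=u, Dept=H68): rows 1, 6 → {Name,Manager} = (8, N60), (8, N60) ✓
(Salary=u, Dept=H99): rows 2, 8, 12 → {Name,Manager} = (7, N98), (7, N98), (7, N98) ✓
(Salary=r, Dept=H71): rows 3, 11, 14 → {Name,Manager} = (2, N16), (2, N16), (2, N16) ✓
(Salary=y, Dept=H68): row 4 → {Name,Manager} = (11, N90) ✓
(Salary=y, Dept=H71): rows 5, 13 → {Name,Manager} = (1, N16), (1, N16) ✓
(Salary=x, Dept=H75): rows 7, 9, 10 → {Name,Manager} = (4, N97), (4, N97), (4, N97) ✓
Every {Salary, Dept} value is associated with a single {Name, Manager} value, so {Salary, Dept} -> {Name, Manager} holds.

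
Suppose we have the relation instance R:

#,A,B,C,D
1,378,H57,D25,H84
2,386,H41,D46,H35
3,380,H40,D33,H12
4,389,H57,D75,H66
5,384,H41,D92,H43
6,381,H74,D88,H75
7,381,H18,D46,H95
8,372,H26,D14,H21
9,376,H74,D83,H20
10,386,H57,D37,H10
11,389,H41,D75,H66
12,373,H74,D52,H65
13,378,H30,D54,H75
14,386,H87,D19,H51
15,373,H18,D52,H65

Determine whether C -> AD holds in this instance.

C=D25: row 1 → {A,D} = (378, H84) ✓
C=D46: rows 2, 7 → {A,D} takes values {(386, H35), (381, H95)} — violation
C=D33: row 3 → {A,D} = (380, H12) ✓
C=D75: rows 4, 11 → {A,D} = (389, H66), (389, H66) ✓
C=D92: row 5 → {A,D} = (384, H43) ✓
C=D88: row 6 → {A,D} = (381, H75) ✓
C=D14: row 8 → {A,D} = (372, H21) ✓
C=D83: row 9 → {A,D} = (376, H20) ✓
C=D37: row 10 → {A,D} = (386, H10) ✓
C=D52: rows 12, 15 → {A,D} = (373, H65), (373, H65) ✓
C=D54: row 13 → {A,D} = (378, H75) ✓
C=D19: row 14 → {A,D} = (386, H51) ✓
Two rows agree on C but differ on AD, so C -> AD does not hold.

No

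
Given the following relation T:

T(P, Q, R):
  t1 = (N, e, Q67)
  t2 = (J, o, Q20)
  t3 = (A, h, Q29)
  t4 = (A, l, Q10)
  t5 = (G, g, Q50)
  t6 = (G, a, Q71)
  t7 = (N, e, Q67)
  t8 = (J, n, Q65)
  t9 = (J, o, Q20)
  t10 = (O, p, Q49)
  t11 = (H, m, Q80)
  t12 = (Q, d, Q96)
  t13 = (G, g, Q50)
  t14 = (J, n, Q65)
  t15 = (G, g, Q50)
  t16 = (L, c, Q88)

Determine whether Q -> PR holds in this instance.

Yes

Q=e: rows 1, 7 → {P,R} = (N, Q67), (N, Q67) ✓
Q=o: rows 2, 9 → {P,R} = (J, Q20), (J, Q20) ✓
Q=h: row 3 → {P,R} = (A, Q29) ✓
Q=l: row 4 → {P,R} = (A, Q10) ✓
Q=g: rows 5, 13, 15 → {P,R} = (G, Q50), (G, Q50), (G, Q50) ✓
Q=a: row 6 → {P,R} = (G, Q71) ✓
Q=n: rows 8, 14 → {P,R} = (J, Q65), (J, Q65) ✓
Q=p: row 10 → {P,R} = (O, Q49) ✓
Q=m: row 11 → {P,R} = (H, Q80) ✓
Q=d: row 12 → {P,R} = (Q, Q96) ✓
Q=c: row 16 → {P,R} = (L, Q88) ✓
Every Q value is associated with a single PR value, so Q -> PR holds.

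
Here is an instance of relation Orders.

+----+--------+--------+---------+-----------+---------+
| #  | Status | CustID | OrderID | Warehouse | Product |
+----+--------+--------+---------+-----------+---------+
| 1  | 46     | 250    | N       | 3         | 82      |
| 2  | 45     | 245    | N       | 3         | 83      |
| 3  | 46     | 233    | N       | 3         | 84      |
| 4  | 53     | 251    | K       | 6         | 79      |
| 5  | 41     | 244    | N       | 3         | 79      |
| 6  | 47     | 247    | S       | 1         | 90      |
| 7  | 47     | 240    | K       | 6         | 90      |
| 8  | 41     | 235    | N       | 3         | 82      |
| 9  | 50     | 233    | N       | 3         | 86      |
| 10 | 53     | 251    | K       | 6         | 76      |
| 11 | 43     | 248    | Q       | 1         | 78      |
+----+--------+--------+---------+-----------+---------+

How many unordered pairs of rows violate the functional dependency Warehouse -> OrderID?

Warehouse=3: all 6 rows agree on OrderID — 0 pairs.
Warehouse=6: all 3 rows agree on OrderID — 0 pairs.
Warehouse=1: violating pairs (6,11) — 1 pair.

1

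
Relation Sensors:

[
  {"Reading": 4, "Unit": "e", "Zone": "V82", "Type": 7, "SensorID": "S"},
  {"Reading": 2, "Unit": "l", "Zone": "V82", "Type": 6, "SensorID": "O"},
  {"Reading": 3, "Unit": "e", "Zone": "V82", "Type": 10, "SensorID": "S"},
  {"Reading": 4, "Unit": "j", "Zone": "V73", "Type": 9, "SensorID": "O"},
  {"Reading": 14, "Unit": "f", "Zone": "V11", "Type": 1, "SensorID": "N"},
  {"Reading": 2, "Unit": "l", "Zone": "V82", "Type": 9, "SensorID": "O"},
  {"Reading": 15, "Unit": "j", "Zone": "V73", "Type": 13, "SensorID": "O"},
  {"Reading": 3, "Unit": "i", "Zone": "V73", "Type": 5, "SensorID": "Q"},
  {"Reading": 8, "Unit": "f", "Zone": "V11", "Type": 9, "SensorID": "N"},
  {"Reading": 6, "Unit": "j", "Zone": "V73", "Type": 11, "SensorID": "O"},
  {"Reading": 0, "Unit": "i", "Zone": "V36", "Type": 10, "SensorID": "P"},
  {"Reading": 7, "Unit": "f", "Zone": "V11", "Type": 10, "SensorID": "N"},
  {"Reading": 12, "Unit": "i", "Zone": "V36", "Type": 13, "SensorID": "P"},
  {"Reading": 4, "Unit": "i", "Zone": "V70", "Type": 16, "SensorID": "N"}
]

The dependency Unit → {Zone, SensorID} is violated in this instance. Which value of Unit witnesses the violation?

i

Unit=e: 2 rows → {Zone,SensorID} = (V82, S), (V82, S) ✓
Unit=l: 2 rows → {Zone,SensorID} = (V82, O), (V82, O) ✓
Unit=j: 3 rows → {Zone,SensorID} = (V73, O), (V73, O), (V73, O) ✓
Unit=f: 3 rows → {Zone,SensorID} = (V11, N), (V11, N), (V11, N) ✓
Unit=i: 4 rows → {Zone,SensorID} takes values {(V73, Q), (V36, P), (V70, N)} — violation
The only Unit value with inconsistent RHS is Unit=i.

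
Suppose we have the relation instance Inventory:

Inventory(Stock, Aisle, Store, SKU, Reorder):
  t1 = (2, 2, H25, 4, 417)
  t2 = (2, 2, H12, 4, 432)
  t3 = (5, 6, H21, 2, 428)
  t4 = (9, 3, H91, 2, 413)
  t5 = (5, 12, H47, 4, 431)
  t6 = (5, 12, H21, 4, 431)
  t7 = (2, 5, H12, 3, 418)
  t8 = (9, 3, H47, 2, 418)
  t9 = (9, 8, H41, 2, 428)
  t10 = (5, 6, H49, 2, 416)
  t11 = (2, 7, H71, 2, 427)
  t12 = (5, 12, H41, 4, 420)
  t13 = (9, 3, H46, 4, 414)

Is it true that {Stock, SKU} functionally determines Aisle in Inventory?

(Stock=2, SKU=4): rows 1, 2 → Aisle = 2, 2 ✓
(Stock=5, SKU=2): rows 3, 10 → Aisle = 6, 6 ✓
(Stock=9, SKU=2): rows 4, 8, 9 → Aisle takes values {3, 8} — violation
(Stock=5, SKU=4): rows 5, 6, 12 → Aisle = 12, 12, 12 ✓
(Stock=2, SKU=3): row 7 → Aisle = 5 ✓
(Stock=2, SKU=2): row 11 → Aisle = 7 ✓
(Stock=9, SKU=4): row 13 → Aisle = 3 ✓
Two rows agree on {Stock, SKU} but differ on Aisle, so {Stock, SKU} -> Aisle does not hold.

No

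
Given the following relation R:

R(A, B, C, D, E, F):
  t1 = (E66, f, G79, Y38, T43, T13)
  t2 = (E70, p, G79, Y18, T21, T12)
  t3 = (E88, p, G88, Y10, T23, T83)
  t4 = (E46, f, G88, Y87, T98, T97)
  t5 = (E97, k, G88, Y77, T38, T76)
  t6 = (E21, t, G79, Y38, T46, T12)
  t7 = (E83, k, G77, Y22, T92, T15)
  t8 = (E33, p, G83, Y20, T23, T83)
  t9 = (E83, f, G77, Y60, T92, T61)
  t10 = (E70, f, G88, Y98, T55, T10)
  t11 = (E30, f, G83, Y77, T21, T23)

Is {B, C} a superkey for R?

Rows 4 and 10 have the same {B, C} value (B=f, C=G88) but are distinct tuples, so {B, C} does not determine every attribute — not a superkey.

No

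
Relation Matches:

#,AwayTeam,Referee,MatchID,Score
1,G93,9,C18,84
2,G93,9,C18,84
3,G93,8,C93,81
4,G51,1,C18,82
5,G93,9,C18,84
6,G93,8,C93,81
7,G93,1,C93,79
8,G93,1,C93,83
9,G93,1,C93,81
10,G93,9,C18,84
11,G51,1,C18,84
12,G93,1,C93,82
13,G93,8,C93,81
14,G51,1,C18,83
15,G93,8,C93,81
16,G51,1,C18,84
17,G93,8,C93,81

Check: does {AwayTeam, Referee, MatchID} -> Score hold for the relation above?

No

(AwayTeam=G93, Referee=9, MatchID=C18): rows 1, 2, 5, 10 → Score = 84, 84, 84, 84 ✓
(AwayTeam=G93, Referee=8, MatchID=C93): rows 3, 6, 13, 15, 17 → Score = 81, 81, 81, 81, 81 ✓
(AwayTeam=G51, Referee=1, MatchID=C18): rows 4, 11, 14, 16 → Score takes values {82, 84, 83} — violation
(AwayTeam=G93, Referee=1, MatchID=C93): rows 7, 8, 9, 12 → Score takes values {79, 83, 81, 82} — violation
Two rows agree on {AwayTeam, Referee, MatchID} but differ on Score, so {AwayTeam, Referee, MatchID} -> Score does not hold.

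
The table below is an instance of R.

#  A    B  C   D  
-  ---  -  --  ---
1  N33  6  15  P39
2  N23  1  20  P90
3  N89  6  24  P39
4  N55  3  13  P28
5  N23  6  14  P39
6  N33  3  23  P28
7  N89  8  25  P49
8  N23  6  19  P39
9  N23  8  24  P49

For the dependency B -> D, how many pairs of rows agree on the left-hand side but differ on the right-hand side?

0

B=6: all 4 rows agree on D — 0 pairs.
B=3: all 2 rows agree on D — 0 pairs.
B=8: all 2 rows agree on D — 0 pairs.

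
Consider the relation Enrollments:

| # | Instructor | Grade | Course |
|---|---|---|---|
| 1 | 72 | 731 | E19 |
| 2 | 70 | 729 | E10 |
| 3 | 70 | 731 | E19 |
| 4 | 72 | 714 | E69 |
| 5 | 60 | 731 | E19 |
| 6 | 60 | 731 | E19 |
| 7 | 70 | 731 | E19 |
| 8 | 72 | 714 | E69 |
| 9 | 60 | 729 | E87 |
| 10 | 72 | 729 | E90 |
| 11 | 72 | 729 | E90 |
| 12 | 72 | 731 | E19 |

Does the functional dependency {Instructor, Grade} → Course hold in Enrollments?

Yes

(Instructor=72, Grade=731): rows 1, 12 → Course = E19, E19 ✓
(Instructor=70, Grade=729): row 2 → Course = E10 ✓
(Instructor=70, Grade=731): rows 3, 7 → Course = E19, E19 ✓
(Instructor=72, Grade=714): rows 4, 8 → Course = E69, E69 ✓
(Instructor=60, Grade=731): rows 5, 6 → Course = E19, E19 ✓
(Instructor=60, Grade=729): row 9 → Course = E87 ✓
(Instructor=72, Grade=729): rows 10, 11 → Course = E90, E90 ✓
Every {Instructor, Grade} value is associated with a single Course value, so {Instructor, Grade} → Course holds.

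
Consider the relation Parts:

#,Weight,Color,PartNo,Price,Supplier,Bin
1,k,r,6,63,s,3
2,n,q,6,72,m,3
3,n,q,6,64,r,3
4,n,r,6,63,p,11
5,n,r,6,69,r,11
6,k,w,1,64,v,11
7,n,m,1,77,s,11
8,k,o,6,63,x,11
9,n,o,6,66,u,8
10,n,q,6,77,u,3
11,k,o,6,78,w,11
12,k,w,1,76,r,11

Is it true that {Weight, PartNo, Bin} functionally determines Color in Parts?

(Weight=k, PartNo=6, Bin=3): row 1 → Color = r ✓
(Weight=n, PartNo=6, Bin=3): rows 2, 3, 10 → Color = q, q, q ✓
(Weight=n, PartNo=6, Bin=11): rows 4, 5 → Color = r, r ✓
(Weight=k, PartNo=1, Bin=11): rows 6, 12 → Color = w, w ✓
(Weight=n, PartNo=1, Bin=11): row 7 → Color = m ✓
(Weight=k, PartNo=6, Bin=11): rows 8, 11 → Color = o, o ✓
(Weight=n, PartNo=6, Bin=8): row 9 → Color = o ✓
Every {Weight, PartNo, Bin} value is associated with a single Color value, so {Weight, PartNo, Bin} -> Color holds.

Yes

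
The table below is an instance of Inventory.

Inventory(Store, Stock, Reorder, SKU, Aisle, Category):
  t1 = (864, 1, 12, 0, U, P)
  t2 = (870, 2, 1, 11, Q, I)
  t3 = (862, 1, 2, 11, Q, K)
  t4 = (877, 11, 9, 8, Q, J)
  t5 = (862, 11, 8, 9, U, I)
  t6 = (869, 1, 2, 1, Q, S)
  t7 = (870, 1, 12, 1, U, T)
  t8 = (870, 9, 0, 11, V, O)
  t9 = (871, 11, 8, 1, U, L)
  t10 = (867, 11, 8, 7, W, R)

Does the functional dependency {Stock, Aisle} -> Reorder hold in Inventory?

Yes

(Stock=1, Aisle=U): rows 1, 7 → Reorder = 12, 12 ✓
(Stock=2, Aisle=Q): row 2 → Reorder = 1 ✓
(Stock=1, Aisle=Q): rows 3, 6 → Reorder = 2, 2 ✓
(Stock=11, Aisle=Q): row 4 → Reorder = 9 ✓
(Stock=11, Aisle=U): rows 5, 9 → Reorder = 8, 8 ✓
(Stock=9, Aisle=V): row 8 → Reorder = 0 ✓
(Stock=11, Aisle=W): row 10 → Reorder = 8 ✓
Every {Stock, Aisle} value is associated with a single Reorder value, so {Stock, Aisle} -> Reorder holds.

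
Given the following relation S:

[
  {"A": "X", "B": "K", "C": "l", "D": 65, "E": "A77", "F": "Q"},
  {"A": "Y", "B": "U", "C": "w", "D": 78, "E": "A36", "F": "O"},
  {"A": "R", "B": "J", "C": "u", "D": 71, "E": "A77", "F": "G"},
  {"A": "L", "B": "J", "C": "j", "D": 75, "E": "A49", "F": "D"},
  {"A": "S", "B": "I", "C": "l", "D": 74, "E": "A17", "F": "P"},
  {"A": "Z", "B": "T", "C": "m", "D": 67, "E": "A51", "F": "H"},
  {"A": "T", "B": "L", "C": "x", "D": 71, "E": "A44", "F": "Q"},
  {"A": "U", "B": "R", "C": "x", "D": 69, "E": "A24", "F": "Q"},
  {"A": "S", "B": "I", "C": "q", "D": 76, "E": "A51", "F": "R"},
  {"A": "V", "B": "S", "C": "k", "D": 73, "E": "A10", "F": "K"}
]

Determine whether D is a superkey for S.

Two distinct rows share D=71, so D does not determine every attribute — not a superkey.

No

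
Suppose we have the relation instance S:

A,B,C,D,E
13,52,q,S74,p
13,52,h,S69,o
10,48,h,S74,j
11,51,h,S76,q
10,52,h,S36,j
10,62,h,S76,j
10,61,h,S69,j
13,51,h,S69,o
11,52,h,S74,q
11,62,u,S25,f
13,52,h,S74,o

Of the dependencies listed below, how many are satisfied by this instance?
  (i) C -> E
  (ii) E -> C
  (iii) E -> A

2

(i) C -> E: C=h: 9 rows → E takes values {o, j, q} — violation — fails.
(ii) E -> C: every LHS value maps to a single RHS value — holds.
(iii) E -> A: every LHS value maps to a single RHS value — holds.
2 of the 3 dependencies hold.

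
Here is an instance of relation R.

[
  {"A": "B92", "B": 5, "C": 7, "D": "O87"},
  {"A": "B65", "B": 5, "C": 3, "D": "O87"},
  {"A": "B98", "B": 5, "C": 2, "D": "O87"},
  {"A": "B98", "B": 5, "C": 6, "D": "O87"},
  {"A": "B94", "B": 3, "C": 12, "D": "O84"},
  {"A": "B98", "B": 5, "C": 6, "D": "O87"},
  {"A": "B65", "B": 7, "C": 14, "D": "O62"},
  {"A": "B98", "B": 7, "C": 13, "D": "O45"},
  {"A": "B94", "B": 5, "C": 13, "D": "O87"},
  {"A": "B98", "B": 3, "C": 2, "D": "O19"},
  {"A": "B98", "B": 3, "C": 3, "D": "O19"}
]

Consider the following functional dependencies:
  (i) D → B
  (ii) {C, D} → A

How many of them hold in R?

2

(i) D → B: every LHS value maps to a single RHS value — holds.
(ii) {C, D} → A: every LHS value maps to a single RHS value — holds.
2 of the 2 dependencies hold.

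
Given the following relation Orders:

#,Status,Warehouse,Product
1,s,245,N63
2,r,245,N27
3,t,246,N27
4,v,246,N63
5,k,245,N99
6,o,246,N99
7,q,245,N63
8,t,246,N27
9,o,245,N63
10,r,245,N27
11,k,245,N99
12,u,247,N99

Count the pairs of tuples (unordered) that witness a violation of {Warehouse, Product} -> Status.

(Warehouse=245, Product=N63): violating pairs (1,7), (1,9), (7,9) — 3 pairs.
(Warehouse=245, Product=N27): all 2 rows agree on Status — 0 pairs.
(Warehouse=246, Product=N27): all 2 rows agree on Status — 0 pairs.
(Warehouse=245, Product=N99): all 2 rows agree on Status — 0 pairs.

3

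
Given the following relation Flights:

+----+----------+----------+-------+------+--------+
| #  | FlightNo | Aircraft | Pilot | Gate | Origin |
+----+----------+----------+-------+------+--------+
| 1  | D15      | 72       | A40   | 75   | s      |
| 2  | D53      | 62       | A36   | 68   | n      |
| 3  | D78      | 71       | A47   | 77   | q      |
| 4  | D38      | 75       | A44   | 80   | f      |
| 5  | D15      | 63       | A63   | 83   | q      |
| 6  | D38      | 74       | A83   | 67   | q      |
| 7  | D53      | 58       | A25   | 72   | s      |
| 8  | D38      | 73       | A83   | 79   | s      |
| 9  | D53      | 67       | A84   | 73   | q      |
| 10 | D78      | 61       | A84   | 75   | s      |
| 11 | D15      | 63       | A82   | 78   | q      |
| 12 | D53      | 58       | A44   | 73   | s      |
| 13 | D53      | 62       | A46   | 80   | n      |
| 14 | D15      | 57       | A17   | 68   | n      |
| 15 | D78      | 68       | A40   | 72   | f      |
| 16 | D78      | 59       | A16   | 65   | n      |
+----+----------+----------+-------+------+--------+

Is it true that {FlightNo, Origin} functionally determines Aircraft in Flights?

(FlightNo=D15, Origin=s): row 1 → Aircraft = 72 ✓
(FlightNo=D53, Origin=n): rows 2, 13 → Aircraft = 62, 62 ✓
(FlightNo=D78, Origin=q): row 3 → Aircraft = 71 ✓
(FlightNo=D38, Origin=f): row 4 → Aircraft = 75 ✓
(FlightNo=D15, Origin=q): rows 5, 11 → Aircraft = 63, 63 ✓
(FlightNo=D38, Origin=q): row 6 → Aircraft = 74 ✓
(FlightNo=D53, Origin=s): rows 7, 12 → Aircraft = 58, 58 ✓
(FlightNo=D38, Origin=s): row 8 → Aircraft = 73 ✓
(FlightNo=D53, Origin=q): row 9 → Aircraft = 67 ✓
(FlightNo=D78, Origin=s): row 10 → Aircraft = 61 ✓
(FlightNo=D15, Origin=n): row 14 → Aircraft = 57 ✓
(FlightNo=D78, Origin=f): row 15 → Aircraft = 68 ✓
(FlightNo=D78, Origin=n): row 16 → Aircraft = 59 ✓
Every {FlightNo, Origin} value is associated with a single Aircraft value, so {FlightNo, Origin} -> Aircraft holds.

Yes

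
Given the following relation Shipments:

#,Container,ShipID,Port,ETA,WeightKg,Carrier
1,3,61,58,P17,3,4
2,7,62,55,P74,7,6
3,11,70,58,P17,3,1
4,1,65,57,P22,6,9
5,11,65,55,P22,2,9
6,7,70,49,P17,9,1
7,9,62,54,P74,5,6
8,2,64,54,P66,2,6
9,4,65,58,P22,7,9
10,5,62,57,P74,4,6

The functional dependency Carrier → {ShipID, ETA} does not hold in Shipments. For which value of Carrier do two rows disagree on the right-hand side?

6

Carrier=4: row 1 → {ShipID,ETA} = (61, P17) ✓
Carrier=6: rows 2, 7, 8, 10 → {ShipID,ETA} takes values {(62, P74), (64, P66)} — violation
Carrier=1: rows 3, 6 → {ShipID,ETA} = (70, P17), (70, P17) ✓
Carrier=9: rows 4, 5, 9 → {ShipID,ETA} = (65, P22), (65, P22), (65, P22) ✓
The only Carrier value with inconsistent RHS is Carrier=6.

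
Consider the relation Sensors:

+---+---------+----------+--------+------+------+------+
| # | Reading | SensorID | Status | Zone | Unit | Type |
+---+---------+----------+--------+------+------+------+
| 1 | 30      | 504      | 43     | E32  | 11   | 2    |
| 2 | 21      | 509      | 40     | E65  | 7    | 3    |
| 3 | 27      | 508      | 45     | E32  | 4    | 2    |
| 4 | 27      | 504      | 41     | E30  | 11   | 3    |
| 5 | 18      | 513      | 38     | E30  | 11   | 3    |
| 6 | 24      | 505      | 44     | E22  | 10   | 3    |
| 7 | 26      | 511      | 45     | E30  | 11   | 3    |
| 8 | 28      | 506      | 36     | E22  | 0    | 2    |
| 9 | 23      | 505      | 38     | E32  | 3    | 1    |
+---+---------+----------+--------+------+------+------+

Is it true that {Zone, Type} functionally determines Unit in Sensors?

No

(Zone=E32, Type=2): rows 1, 3 → Unit takes values {11, 4} — violation
(Zone=E65, Type=3): row 2 → Unit = 7 ✓
(Zone=E30, Type=3): rows 4, 5, 7 → Unit = 11, 11, 11 ✓
(Zone=E22, Type=3): row 6 → Unit = 10 ✓
(Zone=E22, Type=2): row 8 → Unit = 0 ✓
(Zone=E32, Type=1): row 9 → Unit = 3 ✓
Two rows agree on {Zone, Type} but differ on Unit, so {Zone, Type} -> Unit does not hold.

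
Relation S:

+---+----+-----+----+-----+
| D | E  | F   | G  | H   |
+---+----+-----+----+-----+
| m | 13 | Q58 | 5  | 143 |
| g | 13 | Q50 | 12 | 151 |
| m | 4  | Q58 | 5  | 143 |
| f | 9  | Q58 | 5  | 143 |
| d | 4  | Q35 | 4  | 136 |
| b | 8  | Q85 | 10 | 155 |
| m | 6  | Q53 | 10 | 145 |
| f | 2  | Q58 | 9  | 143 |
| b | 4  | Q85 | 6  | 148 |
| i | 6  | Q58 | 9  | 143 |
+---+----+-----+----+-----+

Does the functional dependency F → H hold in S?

F=Q58: 5 rows → H = 143, 143, 143, 143, 143 ✓
F=Q50: 1 row → H = 151 ✓
F=Q35: 1 row → H = 136 ✓
F=Q85: 2 rows → H takes values {155, 148} — violation
F=Q53: 1 row → H = 145 ✓
Two rows agree on F but differ on H, so F → H does not hold.

No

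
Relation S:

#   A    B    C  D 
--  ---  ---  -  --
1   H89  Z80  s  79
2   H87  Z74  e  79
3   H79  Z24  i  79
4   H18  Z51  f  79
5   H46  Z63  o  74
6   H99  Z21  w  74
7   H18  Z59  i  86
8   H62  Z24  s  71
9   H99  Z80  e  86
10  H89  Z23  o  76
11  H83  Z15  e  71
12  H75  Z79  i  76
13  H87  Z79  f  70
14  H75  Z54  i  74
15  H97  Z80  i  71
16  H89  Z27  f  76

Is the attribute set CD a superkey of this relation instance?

All 16 rows have distinct CD values, so CD → (all attributes) holds and CD is a superkey.

Yes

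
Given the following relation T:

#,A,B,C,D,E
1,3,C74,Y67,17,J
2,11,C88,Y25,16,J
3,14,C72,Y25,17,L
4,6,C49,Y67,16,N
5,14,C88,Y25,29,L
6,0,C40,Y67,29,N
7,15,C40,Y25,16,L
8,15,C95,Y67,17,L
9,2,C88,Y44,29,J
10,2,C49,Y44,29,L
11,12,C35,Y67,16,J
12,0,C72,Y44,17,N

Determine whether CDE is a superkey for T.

Yes

All 12 rows have distinct CDE values, so CDE → (all attributes) holds and CDE is a superkey.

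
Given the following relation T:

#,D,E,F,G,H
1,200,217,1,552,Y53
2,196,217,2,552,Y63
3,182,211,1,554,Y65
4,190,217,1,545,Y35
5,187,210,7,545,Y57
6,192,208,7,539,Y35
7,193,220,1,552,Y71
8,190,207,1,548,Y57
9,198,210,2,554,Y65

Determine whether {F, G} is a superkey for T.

No

Rows 1 and 7 have the same {F, G} value (F=1, G=552) but are distinct tuples, so {F, G} does not determine every attribute — not a superkey.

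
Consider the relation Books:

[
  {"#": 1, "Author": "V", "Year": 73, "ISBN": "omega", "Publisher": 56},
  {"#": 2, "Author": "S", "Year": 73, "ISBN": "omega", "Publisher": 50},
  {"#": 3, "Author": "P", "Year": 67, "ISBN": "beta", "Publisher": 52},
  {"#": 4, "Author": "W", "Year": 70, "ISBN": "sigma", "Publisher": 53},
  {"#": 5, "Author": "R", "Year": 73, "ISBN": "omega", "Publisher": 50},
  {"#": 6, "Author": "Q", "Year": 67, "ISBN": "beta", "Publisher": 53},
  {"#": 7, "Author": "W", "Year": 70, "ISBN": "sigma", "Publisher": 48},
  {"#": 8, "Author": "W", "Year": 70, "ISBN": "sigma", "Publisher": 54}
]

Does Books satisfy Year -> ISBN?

Year=73: rows 1, 2, 5 → ISBN = omega, omega, omega ✓
Year=67: rows 3, 6 → ISBN = beta, beta ✓
Year=70: rows 4, 7, 8 → ISBN = sigma, sigma, sigma ✓
Every Year value is associated with a single ISBN value, so Year -> ISBN holds.

Yes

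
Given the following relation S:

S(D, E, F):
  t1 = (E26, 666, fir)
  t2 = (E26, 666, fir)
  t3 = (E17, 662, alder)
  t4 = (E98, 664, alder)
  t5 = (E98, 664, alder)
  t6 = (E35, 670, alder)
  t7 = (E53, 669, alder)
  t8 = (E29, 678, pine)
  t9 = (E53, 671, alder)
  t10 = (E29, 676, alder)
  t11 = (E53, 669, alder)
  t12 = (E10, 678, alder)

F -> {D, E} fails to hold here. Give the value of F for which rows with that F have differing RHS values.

alder

F=fir: rows 1, 2 → {D,E} = (E26, 666), (E26, 666) ✓
F=alder: rows 3, 4, 5, 6, 7, 9, 10, 11, 12 → {D,E} takes values {(E17, 662), (E98, 664), (E35, 670), (E53, 669), (E53, 671), (E29, 676), (E10, 678)} — violation
F=pine: row 8 → {D,E} = (E29, 678) ✓
The only F value with inconsistent RHS is F=alder.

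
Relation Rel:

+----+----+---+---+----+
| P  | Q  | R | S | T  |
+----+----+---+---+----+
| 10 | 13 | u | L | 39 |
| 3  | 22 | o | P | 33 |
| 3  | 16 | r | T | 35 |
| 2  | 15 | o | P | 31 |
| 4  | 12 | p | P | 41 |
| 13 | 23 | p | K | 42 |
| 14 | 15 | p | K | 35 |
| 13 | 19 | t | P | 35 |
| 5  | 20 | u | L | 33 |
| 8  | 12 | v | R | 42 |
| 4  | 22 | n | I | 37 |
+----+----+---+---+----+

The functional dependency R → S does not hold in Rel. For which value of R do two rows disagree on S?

R=u: 2 rows → S = L, L ✓
R=o: 2 rows → S = P, P ✓
R=r: 1 row → S = T ✓
R=p: 3 rows → S takes values {P, K} — violation
R=t: 1 row → S = P ✓
R=v: 1 row → S = R ✓
R=n: 1 row → S = I ✓
The only R value with inconsistent S is R=p.

p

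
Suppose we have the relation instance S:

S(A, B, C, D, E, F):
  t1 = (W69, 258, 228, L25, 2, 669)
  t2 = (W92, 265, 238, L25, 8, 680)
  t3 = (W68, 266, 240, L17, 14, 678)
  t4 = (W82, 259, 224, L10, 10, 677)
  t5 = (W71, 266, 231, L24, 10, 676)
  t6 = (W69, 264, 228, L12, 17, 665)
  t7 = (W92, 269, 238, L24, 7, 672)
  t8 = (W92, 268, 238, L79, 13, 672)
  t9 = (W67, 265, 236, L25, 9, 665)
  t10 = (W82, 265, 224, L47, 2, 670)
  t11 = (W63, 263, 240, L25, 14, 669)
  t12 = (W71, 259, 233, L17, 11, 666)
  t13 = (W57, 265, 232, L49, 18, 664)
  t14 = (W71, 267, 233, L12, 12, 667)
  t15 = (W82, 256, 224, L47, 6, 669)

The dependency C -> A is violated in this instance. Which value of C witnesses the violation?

240

C=228: rows 1, 6 → A = W69, W69 ✓
C=238: rows 2, 7, 8 → A = W92, W92, W92 ✓
C=240: rows 3, 11 → A takes values {W68, W63} — violation
C=224: rows 4, 10, 15 → A = W82, W82, W82 ✓
C=231: row 5 → A = W71 ✓
C=236: row 9 → A = W67 ✓
C=233: rows 12, 14 → A = W71, W71 ✓
C=232: row 13 → A = W57 ✓
The only C value with inconsistent A is C=240.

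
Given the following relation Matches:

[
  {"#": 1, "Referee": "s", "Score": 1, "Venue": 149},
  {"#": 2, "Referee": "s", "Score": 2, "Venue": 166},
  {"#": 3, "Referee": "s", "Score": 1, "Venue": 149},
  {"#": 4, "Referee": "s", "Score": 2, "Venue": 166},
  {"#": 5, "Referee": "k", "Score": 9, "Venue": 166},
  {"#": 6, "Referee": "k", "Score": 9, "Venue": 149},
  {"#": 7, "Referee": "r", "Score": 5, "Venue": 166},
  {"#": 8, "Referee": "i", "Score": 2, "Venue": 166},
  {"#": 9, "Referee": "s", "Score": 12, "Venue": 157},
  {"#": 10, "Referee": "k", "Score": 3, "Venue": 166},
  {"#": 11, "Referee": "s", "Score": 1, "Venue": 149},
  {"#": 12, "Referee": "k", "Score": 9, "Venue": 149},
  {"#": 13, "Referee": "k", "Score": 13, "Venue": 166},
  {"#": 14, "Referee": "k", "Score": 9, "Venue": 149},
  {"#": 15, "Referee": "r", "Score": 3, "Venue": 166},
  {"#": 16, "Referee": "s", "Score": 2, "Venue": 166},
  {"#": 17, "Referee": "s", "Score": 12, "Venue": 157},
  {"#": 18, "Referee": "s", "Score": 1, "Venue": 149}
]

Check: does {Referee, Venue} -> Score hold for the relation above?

(Referee=s, Venue=149): rows 1, 3, 11, 18 → Score = 1, 1, 1, 1 ✓
(Referee=s, Venue=166): rows 2, 4, 16 → Score = 2, 2, 2 ✓
(Referee=k, Venue=166): rows 5, 10, 13 → Score takes values {9, 3, 13} — violation
(Referee=k, Venue=149): rows 6, 12, 14 → Score = 9, 9, 9 ✓
(Referee=r, Venue=166): rows 7, 15 → Score takes values {5, 3} — violation
(Referee=i, Venue=166): row 8 → Score = 2 ✓
(Referee=s, Venue=157): rows 9, 17 → Score = 12, 12 ✓
Two rows agree on {Referee, Venue} but differ on Score, so {Referee, Venue} -> Score does not hold.

No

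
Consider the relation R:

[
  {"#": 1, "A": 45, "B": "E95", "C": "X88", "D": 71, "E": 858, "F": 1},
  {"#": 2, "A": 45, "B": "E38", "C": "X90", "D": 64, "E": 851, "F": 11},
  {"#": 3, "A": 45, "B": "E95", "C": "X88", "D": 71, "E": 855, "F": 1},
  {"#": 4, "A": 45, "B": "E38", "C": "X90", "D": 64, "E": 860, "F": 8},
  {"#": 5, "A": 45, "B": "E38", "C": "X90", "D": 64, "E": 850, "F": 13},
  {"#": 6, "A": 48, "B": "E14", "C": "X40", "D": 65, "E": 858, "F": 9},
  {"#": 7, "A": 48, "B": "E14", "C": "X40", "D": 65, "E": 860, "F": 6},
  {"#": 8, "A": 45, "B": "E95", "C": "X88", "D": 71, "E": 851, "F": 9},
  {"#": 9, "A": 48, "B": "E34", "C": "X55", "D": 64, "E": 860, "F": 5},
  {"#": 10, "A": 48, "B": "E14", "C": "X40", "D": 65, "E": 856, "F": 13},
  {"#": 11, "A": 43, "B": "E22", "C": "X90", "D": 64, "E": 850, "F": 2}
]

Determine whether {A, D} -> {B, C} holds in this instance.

(A=45, D=71): rows 1, 3, 8 → {B,C} = (E95, X88), (E95, X88), (E95, X88) ✓
(A=45, D=64): rows 2, 4, 5 → {B,C} = (E38, X90), (E38, X90), (E38, X90) ✓
(A=48, D=65): rows 6, 7, 10 → {B,C} = (E14, X40), (E14, X40), (E14, X40) ✓
(A=48, D=64): row 9 → {B,C} = (E34, X55) ✓
(A=43, D=64): row 11 → {B,C} = (E22, X90) ✓
Every {A, D} value is associated with a single {B, C} value, so {A, D} -> {B, C} holds.

Yes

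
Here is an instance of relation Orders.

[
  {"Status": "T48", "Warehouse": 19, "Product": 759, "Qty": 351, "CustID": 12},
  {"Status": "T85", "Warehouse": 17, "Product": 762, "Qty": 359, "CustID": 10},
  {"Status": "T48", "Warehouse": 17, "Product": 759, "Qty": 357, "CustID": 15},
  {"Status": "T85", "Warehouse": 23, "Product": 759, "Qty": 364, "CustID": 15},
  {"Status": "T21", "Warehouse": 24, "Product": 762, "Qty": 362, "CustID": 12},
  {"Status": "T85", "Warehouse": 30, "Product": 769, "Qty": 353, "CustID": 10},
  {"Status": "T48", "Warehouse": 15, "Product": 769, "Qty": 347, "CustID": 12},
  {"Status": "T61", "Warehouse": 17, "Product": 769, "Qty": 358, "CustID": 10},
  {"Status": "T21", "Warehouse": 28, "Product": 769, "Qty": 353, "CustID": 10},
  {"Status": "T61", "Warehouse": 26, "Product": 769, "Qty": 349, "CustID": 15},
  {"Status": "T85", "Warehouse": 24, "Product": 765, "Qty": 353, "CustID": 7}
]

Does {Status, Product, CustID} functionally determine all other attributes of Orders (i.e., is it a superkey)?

Yes

All 11 rows have distinct {Status, Product, CustID} values, so {Status, Product, CustID} → (all attributes) holds and {Status, Product, CustID} is a superkey.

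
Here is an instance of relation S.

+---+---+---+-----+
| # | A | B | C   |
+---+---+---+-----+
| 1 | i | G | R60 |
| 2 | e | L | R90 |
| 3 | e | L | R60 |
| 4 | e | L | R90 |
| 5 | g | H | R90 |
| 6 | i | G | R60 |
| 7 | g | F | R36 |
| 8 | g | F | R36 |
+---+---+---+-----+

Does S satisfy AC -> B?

Yes

(A=i, C=R60): rows 1, 6 → B = G, G ✓
(A=e, C=R90): rows 2, 4 → B = L, L ✓
(A=e, C=R60): row 3 → B = L ✓
(A=g, C=R90): row 5 → B = H ✓
(A=g, C=R36): rows 7, 8 → B = F, F ✓
Every AC value is associated with a single B value, so AC -> B holds.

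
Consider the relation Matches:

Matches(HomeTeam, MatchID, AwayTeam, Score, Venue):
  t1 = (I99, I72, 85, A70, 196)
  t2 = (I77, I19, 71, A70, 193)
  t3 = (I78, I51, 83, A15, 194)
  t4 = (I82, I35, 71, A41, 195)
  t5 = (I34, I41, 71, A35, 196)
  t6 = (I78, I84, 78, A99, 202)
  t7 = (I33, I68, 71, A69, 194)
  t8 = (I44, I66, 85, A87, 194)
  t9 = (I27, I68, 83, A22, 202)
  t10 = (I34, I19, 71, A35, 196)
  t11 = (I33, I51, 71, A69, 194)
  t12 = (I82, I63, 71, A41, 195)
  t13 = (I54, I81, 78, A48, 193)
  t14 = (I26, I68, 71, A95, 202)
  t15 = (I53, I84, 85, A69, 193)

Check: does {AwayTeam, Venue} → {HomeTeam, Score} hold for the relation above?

Yes

(AwayTeam=85, Venue=196): row 1 → {HomeTeam,Score} = (I99, A70) ✓
(AwayTeam=71, Venue=193): row 2 → {HomeTeam,Score} = (I77, A70) ✓
(AwayTeam=83, Venue=194): row 3 → {HomeTeam,Score} = (I78, A15) ✓
(AwayTeam=71, Venue=195): rows 4, 12 → {HomeTeam,Score} = (I82, A41), (I82, A41) ✓
(AwayTeam=71, Venue=196): rows 5, 10 → {HomeTeam,Score} = (I34, A35), (I34, A35) ✓
(AwayTeam=78, Venue=202): row 6 → {HomeTeam,Score} = (I78, A99) ✓
(AwayTeam=71, Venue=194): rows 7, 11 → {HomeTeam,Score} = (I33, A69), (I33, A69) ✓
(AwayTeam=85, Venue=194): row 8 → {HomeTeam,Score} = (I44, A87) ✓
(AwayTeam=83, Venue=202): row 9 → {HomeTeam,Score} = (I27, A22) ✓
(AwayTeam=78, Venue=193): row 13 → {HomeTeam,Score} = (I54, A48) ✓
(AwayTeam=71, Venue=202): row 14 → {HomeTeam,Score} = (I26, A95) ✓
(AwayTeam=85, Venue=193): row 15 → {HomeTeam,Score} = (I53, A69) ✓
Every {AwayTeam, Venue} value is associated with a single {HomeTeam, Score} value, so {AwayTeam, Venue} → {HomeTeam, Score} holds.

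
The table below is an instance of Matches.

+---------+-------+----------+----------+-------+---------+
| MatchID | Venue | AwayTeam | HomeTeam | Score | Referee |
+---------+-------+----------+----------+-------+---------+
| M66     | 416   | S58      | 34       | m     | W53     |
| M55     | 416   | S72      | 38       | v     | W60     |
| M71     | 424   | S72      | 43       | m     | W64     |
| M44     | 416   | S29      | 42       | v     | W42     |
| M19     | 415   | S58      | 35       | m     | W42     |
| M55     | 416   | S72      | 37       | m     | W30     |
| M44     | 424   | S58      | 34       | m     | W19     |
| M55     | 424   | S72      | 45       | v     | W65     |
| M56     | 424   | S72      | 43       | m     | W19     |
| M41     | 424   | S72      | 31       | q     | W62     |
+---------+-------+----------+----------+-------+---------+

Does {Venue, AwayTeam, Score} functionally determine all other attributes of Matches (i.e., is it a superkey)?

Two distinct rows share (Venue=424, AwayTeam=S72, Score=m), so {Venue, AwayTeam, Score} does not determine every attribute — not a superkey.

No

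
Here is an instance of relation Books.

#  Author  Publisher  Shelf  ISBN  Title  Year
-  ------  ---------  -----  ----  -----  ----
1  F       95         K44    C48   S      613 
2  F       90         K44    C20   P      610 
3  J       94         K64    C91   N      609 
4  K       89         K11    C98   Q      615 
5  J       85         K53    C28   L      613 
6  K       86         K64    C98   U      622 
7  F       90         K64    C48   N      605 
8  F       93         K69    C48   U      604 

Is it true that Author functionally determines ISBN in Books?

No

Author=F: rows 1, 2, 7, 8 → ISBN takes values {C48, C20} — violation
Author=J: rows 3, 5 → ISBN takes values {C91, C28} — violation
Author=K: rows 4, 6 → ISBN = C98, C98 ✓
Two rows agree on Author but differ on ISBN, so Author -> ISBN does not hold.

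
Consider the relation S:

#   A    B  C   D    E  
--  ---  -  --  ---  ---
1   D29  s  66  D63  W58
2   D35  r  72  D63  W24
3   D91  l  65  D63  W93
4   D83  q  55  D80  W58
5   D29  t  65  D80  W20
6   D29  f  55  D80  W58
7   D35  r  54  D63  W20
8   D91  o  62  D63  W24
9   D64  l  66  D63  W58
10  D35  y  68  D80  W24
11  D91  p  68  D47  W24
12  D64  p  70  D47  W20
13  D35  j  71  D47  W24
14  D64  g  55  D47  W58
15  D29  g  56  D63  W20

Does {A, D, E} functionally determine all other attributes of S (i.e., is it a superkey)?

Yes

All 15 rows have distinct {A, D, E} values, so {A, D, E} → (all attributes) holds and {A, D, E} is a superkey.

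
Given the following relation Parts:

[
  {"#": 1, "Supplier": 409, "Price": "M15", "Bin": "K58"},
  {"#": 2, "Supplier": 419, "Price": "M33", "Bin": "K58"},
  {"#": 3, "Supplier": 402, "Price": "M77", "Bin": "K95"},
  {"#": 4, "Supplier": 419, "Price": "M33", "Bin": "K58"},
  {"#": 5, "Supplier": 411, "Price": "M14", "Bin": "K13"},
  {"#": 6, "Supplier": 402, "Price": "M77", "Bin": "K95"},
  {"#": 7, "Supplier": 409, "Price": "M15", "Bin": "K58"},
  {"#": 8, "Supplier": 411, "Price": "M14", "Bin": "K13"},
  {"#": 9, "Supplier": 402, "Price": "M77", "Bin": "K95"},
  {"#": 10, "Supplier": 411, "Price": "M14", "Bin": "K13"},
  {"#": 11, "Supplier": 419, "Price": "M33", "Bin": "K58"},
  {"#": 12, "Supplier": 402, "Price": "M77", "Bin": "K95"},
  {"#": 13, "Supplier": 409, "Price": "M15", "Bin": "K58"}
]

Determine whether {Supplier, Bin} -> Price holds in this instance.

(Supplier=409, Bin=K58): rows 1, 7, 13 → Price = M15, M15, M15 ✓
(Supplier=419, Bin=K58): rows 2, 4, 11 → Price = M33, M33, M33 ✓
(Supplier=402, Bin=K95): rows 3, 6, 9, 12 → Price = M77, M77, M77, M77 ✓
(Supplier=411, Bin=K13): rows 5, 8, 10 → Price = M14, M14, M14 ✓
Every {Supplier, Bin} value is associated with a single Price value, so {Supplier, Bin} -> Price holds.

Yes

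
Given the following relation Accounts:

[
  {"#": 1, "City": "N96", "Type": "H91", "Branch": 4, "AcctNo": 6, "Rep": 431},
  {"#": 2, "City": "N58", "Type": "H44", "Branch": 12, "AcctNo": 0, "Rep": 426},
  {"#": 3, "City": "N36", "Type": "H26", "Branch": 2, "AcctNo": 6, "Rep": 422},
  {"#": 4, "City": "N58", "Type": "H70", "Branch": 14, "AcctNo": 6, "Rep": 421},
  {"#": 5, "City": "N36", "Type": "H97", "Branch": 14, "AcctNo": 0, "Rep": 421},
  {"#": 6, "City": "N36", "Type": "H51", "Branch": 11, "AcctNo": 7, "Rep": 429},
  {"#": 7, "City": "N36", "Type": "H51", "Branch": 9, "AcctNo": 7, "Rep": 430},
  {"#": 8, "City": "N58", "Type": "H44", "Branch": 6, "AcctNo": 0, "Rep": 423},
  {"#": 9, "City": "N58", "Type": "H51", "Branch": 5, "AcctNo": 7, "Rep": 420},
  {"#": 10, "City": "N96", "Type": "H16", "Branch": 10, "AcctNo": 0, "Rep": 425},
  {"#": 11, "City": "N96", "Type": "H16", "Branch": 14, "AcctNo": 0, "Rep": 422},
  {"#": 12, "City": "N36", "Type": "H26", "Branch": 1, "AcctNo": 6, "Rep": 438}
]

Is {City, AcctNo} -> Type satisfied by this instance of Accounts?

Yes

(City=N96, AcctNo=6): row 1 → Type = H91 ✓
(City=N58, AcctNo=0): rows 2, 8 → Type = H44, H44 ✓
(City=N36, AcctNo=6): rows 3, 12 → Type = H26, H26 ✓
(City=N58, AcctNo=6): row 4 → Type = H70 ✓
(City=N36, AcctNo=0): row 5 → Type = H97 ✓
(City=N36, AcctNo=7): rows 6, 7 → Type = H51, H51 ✓
(City=N58, AcctNo=7): row 9 → Type = H51 ✓
(City=N96, AcctNo=0): rows 10, 11 → Type = H16, H16 ✓
Every {City, AcctNo} value is associated with a single Type value, so {City, AcctNo} -> Type holds.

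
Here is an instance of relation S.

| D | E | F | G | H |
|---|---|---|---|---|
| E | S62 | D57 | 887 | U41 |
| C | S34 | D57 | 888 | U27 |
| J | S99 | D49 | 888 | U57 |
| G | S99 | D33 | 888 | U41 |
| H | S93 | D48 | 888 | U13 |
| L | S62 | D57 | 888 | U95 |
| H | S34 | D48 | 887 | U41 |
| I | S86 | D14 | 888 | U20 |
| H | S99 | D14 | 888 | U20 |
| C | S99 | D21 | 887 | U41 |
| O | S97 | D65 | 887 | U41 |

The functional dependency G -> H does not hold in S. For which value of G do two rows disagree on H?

888

G=887: 4 rows → H = U41, U41, U41, U41 ✓
G=888: 7 rows → H takes values {U27, U57, U41, U13, U95, U20} — violation
The only G value with inconsistent H is G=888.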